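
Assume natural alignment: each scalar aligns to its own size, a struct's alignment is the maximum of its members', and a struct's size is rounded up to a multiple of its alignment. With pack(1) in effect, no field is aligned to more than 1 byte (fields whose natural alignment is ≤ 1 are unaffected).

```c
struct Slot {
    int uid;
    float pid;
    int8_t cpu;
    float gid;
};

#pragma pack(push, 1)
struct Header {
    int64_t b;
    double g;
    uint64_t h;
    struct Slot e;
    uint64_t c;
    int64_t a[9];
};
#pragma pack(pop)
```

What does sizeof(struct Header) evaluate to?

120 bytes

Slot: uid at 0 (size 4, align 4) → ends 4; pid at 4 (size 4, align 4) → ends 8; cpu at 8 (size 1, align 1) → ends 9; pad 3 to align 4 for gid; gid at 12 (size 4, align 4) → ends 16; total 16 bytes, alignment 4
b at 0 (size 8, align 1) → ends 8
g at 8 (size 8, align 1) → ends 16
h at 16 (size 8, align 1) → ends 24
e at 24 (size 16, align 1) → ends 40
c at 40 (size 8, align 1) → ends 48
a at 48 (size 72, align 1) → ends 120
total 120 bytes, alignment 1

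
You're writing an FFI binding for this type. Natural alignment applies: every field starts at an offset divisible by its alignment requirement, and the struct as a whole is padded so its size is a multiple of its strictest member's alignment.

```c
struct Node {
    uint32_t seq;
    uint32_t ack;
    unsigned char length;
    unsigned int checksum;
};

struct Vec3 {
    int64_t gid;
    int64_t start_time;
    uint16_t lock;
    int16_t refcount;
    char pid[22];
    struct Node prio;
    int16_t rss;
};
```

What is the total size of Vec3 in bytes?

64 bytes

Node: @0: seq [4B, align 4] → 4; @4: ack [4B, align 4] → 8; @8: length [1B, align 1] → 9; +3 pad (align 4); @12: checksum [4B, align 4] → 16; size 16, align 4
@0: gid [8B, align 8] → 8
@8: start_time [8B, align 8] → 16
@16: lock [2B, align 2] → 18
@18: refcount [2B, align 2] → 20
@20: pid [22B, align 1] → 42
+2 pad (align 4)
@44: prio [16B, align 4] → 60
@60: rss [2B, align 2] → 62
+2 tail pad (align 8)
size 64, align 8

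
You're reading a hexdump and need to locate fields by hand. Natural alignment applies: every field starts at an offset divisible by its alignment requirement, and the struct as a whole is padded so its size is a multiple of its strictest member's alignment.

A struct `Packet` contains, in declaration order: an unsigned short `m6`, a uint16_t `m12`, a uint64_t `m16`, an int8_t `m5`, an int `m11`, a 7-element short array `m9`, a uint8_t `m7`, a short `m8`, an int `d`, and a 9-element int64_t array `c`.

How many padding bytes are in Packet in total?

0..2  m6  (2B, 2-aligned)
2..4  m12  (2B, 2-aligned)
4..8  -- padding (4B)
8..16  m16  (8B, 8-aligned)
16..17  m5  (1B, 1-aligned)
17..20  -- padding (3B)
20..24  m11  (4B, 4-aligned)
24..38  m9  (14B, 2-aligned)
38..39  m7  (1B, 1-aligned)
39..40  -- padding (1B)
40..42  m8  (2B, 2-aligned)
42..44  -- padding (2B)
44..48  d  (4B, 4-aligned)
48..120  c  (72B, 8-aligned)
sizeof = 120, alignof = 8
data bytes 110, size 120 → padding 10

10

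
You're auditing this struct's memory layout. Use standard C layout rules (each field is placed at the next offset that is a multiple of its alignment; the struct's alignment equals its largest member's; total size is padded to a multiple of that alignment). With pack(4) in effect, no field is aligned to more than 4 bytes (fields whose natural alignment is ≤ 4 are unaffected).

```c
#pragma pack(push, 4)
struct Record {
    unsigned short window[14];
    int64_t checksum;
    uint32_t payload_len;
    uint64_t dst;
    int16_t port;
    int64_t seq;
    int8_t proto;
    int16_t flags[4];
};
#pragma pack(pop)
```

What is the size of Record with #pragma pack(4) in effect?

72

0..28  window  (28B, 2-aligned)
28..36  checksum  (8B, 4-aligned)
36..40  payload_len  (4B, 4-aligned)
40..48  dst  (8B, 4-aligned)
48..50  port  (2B, 2-aligned)
50..52  -- padding (2B)
52..60  seq  (8B, 4-aligned)
60..61  proto  (1B, 1-aligned)
61..62  -- padding (1B)
62..70  flags  (8B, 2-aligned)
70..72  -- tail padding (2B)
sizeof = 72, alignof = 4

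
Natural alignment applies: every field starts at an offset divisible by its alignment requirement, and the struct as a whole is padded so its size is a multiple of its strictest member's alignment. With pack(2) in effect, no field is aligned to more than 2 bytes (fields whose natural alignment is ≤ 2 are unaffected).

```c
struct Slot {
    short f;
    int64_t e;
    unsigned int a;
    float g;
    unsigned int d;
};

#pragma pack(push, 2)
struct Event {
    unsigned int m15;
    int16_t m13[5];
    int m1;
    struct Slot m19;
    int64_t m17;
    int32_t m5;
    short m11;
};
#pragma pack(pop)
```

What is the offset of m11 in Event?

Slot: @0: f [2B, align 2] → 2; +6 pad (align 8); @8: e [8B, align 8] → 16; @16: a [4B, align 4] → 20; @20: g [4B, align 4] → 24; @24: d [4B, align 4] → 28; +4 tail pad (align 8); size 32, align 8
@0: m15 [4B, align 2] → 4
@4: m13 [10B, align 2] → 14
@14: m1 [4B, align 2] → 18
@18: m19 [32B, align 2] → 50
@50: m17 [8B, align 2] → 58
@58: m5 [4B, align 2] → 62
@62: m11 [2B, align 2] → 64

62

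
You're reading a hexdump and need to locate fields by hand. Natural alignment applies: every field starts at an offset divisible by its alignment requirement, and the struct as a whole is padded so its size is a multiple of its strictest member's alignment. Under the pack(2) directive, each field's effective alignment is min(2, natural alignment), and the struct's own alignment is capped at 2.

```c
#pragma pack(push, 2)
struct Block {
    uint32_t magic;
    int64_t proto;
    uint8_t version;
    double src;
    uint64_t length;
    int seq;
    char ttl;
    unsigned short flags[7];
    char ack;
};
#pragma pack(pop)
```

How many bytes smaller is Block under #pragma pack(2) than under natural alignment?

12

natural layout:
  magic at 0 (size 4, align 4) → ends 4
  pad 4 to align 8 for proto
  proto at 8 (size 8, align 8) → ends 16
  version at 16 (size 1, align 1) → ends 17
  pad 7 to align 8 for src
  src at 24 (size 8, align 8) → ends 32
  length at 32 (size 8, align 8) → ends 40
  seq at 40 (size 4, align 4) → ends 44
  ttl at 44 (size 1, align 1) → ends 45
  pad 1 to align 2 for flags
  flags at 46 (size 14, align 2) → ends 60
  ack at 60 (size 1, align 1) → ends 61
  tail pad 3 to reach multiple of 8
  total 64 bytes, alignment 8
packed(2) layout:
  magic at 0 (size 4, align 2) → ends 4
  proto at 4 (size 8, align 2) → ends 12
  version at 12 (size 1, align 1) → ends 13
  pad 1 to align 2 for src
  src at 14 (size 8, align 2) → ends 22
  length at 22 (size 8, align 2) → ends 30
  seq at 30 (size 4, align 2) → ends 34
  ttl at 34 (size 1, align 1) → ends 35
  pad 1 to align 2 for flags
  flags at 36 (size 14, align 2) → ends 50
  ack at 50 (size 1, align 1) → ends 51
  tail pad 1 to reach multiple of 2
  total 52 bytes, alignment 2
64 − 52 = 12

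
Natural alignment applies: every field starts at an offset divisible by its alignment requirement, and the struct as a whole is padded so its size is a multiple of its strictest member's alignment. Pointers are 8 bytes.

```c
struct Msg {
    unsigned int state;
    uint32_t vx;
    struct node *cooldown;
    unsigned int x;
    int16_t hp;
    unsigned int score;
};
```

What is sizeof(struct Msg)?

state at 0 (size 4, align 4) → ends 4
vx at 4 (size 4, align 4) → ends 8
cooldown at 8 (size 8, align 8) → ends 16
x at 16 (size 4, align 4) → ends 20
hp at 20 (size 2, align 2) → ends 22
pad 2 to align 4 for score
score at 24 (size 4, align 4) → ends 28
tail pad 4 to reach multiple of 8
total 32 bytes, alignment 8

32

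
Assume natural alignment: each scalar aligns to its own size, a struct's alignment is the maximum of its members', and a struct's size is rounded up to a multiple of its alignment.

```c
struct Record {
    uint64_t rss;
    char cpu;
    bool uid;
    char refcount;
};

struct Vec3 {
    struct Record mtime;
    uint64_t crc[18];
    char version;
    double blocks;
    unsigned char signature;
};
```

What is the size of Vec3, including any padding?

Record: @0: rss [8B, align 8] → 8; @8: cpu [1B, align 1] → 9; @9: uid [1B, align 1] → 10; @10: refcount [1B, align 1] → 11; +5 tail pad (align 8); size 16, align 8
@0: mtime [16B, align 8] → 16
@16: crc [144B, align 8] → 160
@160: version [1B, align 1] → 161
+7 pad (align 8)
@168: blocks [8B, align 8] → 176
@176: signature [1B, align 1] → 177
+7 tail pad (align 8)
size 184, align 8

184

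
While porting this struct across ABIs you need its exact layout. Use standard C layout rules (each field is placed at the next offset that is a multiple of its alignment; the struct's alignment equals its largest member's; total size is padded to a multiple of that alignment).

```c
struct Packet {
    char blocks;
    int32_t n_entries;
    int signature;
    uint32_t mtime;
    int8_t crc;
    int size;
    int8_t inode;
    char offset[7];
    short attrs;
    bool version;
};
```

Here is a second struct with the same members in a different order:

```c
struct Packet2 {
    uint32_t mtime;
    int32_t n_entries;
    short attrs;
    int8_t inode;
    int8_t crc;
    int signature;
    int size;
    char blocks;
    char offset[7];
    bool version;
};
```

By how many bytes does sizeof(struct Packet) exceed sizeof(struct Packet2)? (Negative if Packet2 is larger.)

4

blocks at 0 (size 1, align 1) → ends 1
pad 3 to align 4 for n_entries
n_entries at 4 (size 4, align 4) → ends 8
signature at 8 (size 4, align 4) → ends 12
mtime at 12 (size 4, align 4) → ends 16
crc at 16 (size 1, align 1) → ends 17
pad 3 to align 4 for size
size at 20 (size 4, align 4) → ends 24
inode at 24 (size 1, align 1) → ends 25
offset at 25 (size 7, align 1) → ends 32
attrs at 32 (size 2, align 2) → ends 34
version at 34 (size 1, align 1) → ends 35
tail pad 1 to reach multiple of 4
total 36 bytes, alignment 4
— Packet2 —
mtime at 0 (size 4, align 4) → ends 4
n_entries at 4 (size 4, align 4) → ends 8
attrs at 8 (size 2, align 2) → ends 10
inode at 10 (size 1, align 1) → ends 11
crc at 11 (size 1, align 1) → ends 12
signature at 12 (size 4, align 4) → ends 16
size at 16 (size 4, align 4) → ends 20
blocks at 20 (size 1, align 1) → ends 21
offset at 21 (size 7, align 1) → ends 28
version at 28 (size 1, align 1) → ends 29
tail pad 3 to reach multiple of 4
total 32 bytes, alignment 4
36 − 32 = 4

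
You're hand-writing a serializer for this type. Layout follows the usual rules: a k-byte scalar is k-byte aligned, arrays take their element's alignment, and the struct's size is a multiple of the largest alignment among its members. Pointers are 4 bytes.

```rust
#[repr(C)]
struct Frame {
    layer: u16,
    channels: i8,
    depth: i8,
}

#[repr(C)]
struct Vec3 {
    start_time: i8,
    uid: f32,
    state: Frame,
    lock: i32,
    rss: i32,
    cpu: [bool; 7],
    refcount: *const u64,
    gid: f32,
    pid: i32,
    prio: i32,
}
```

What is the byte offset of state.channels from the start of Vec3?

10

Frame: @0: layer [2B, align 2] → 2; @2: channels [1B, align 1] → 3; @3: depth [1B, align 1] → 4; size 4, align 2
@0: start_time [1B, align 1] → 1
+3 pad (align 4)
@4: uid [4B, align 4] → 8
@8: state [4B, align 2] → 12
within Frame: channels at 2
8 + 2 = 10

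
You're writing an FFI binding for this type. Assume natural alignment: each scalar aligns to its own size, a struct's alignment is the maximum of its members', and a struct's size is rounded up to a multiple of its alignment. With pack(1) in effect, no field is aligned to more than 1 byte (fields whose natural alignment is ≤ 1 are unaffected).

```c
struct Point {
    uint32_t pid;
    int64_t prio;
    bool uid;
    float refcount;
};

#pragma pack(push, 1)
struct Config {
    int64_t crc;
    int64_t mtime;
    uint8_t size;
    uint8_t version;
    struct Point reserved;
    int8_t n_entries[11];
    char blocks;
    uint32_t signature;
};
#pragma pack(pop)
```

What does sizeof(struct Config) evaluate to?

Point: @0: pid [4B, align 4] → 4; +4 pad (align 8); @8: prio [8B, align 8] → 16; @16: uid [1B, align 1] → 17; +3 pad (align 4); @20: refcount [4B, align 4] → 24; size 24, align 8
@0: crc [8B, align 1] → 8
@8: mtime [8B, align 1] → 16
@16: size [1B, align 1] → 17
@17: version [1B, align 1] → 18
@18: reserved [24B, align 1] → 42
@42: n_entries [11B, align 1] → 53
@53: blocks [1B, align 1] → 54
@54: signature [4B, align 1] → 58
size 58, align 1

58 bytes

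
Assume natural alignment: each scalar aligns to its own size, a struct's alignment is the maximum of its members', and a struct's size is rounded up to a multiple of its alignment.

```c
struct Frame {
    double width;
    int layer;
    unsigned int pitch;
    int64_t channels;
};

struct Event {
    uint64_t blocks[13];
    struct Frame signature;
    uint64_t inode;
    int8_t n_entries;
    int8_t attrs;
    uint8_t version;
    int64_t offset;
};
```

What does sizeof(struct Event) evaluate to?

Frame: width at 0 (size 8, align 8) → ends 8; layer at 8 (size 4, align 4) → ends 12; pitch at 12 (size 4, align 4) → ends 16; channels at 16 (size 8, align 8) → ends 24; total 24 bytes, alignment 8
blocks at 0 (size 104, align 8) → ends 104
signature at 104 (size 24, align 8) → ends 128
inode at 128 (size 8, align 8) → ends 136
n_entries at 136 (size 1, align 1) → ends 137
attrs at 137 (size 1, align 1) → ends 138
version at 138 (size 1, align 1) → ends 139
pad 5 to align 8 for offset
offset at 144 (size 8, align 8) → ends 152
total 152 bytes, alignment 8

152 bytes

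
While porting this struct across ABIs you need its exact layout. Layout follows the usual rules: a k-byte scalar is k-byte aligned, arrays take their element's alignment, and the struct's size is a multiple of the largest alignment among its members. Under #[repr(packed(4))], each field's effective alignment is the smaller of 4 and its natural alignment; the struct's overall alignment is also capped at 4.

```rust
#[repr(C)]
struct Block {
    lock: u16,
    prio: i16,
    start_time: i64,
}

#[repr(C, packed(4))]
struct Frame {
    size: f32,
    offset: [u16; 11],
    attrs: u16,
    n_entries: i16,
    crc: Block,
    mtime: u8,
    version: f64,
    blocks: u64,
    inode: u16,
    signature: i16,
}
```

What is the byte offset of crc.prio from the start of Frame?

Block: lock at 0 (size 2, align 2) → ends 2; prio at 2 (size 2, align 2) → ends 4; pad 4 to align 8 for start_time; start_time at 8 (size 8, align 8) → ends 16; total 16 bytes, alignment 8
size at 0 (size 4, align 4) → ends 4
offset at 4 (size 22, align 2) → ends 26
attrs at 26 (size 2, align 2) → ends 28
n_entries at 28 (size 2, align 2) → ends 30
pad 2 to align 4 for crc
crc at 32 (size 16, align 4) → ends 48
within Block: prio at 2
32 + 2 = 34

34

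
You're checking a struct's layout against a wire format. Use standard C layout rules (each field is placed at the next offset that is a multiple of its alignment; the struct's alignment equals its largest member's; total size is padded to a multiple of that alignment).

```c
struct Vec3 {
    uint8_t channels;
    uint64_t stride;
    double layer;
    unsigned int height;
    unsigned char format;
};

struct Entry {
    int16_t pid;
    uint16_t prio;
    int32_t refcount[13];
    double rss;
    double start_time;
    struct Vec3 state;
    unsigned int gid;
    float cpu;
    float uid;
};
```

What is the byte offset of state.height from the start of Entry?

Vec3: channels at 0 (size 1, align 1) → ends 1; pad 7 to align 8 for stride; stride at 8 (size 8, align 8) → ends 16; layer at 16 (size 8, align 8) → ends 24; height at 24 (size 4, align 4) → ends 28; format at 28 (size 1, align 1) → ends 29; tail pad 3 to reach multiple of 8; total 32 bytes, alignment 8
pid at 0 (size 2, align 2) → ends 2
prio at 2 (size 2, align 2) → ends 4
refcount at 4 (size 52, align 4) → ends 56
rss at 56 (size 8, align 8) → ends 64
start_time at 64 (size 8, align 8) → ends 72
state at 72 (size 32, align 8) → ends 104
within Vec3: height at 24
72 + 24 = 96

96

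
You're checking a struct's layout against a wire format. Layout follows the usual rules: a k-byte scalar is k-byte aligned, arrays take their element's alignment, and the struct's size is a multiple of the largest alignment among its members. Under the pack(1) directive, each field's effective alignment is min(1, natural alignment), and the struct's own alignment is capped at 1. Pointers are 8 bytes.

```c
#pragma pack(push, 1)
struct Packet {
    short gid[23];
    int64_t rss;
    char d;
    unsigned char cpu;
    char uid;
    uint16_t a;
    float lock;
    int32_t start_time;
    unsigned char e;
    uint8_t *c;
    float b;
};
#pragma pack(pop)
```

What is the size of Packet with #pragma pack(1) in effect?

0..46  gid  (46B, 1-aligned)
46..54  rss  (8B, 1-aligned)
54..55  d  (1B, 1-aligned)
55..56  cpu  (1B, 1-aligned)
56..57  uid  (1B, 1-aligned)
57..59  a  (2B, 1-aligned)
59..63  lock  (4B, 1-aligned)
63..67  start_time  (4B, 1-aligned)
67..68  e  (1B, 1-aligned)
68..76  c  (8B, 1-aligned)
76..80  b  (4B, 1-aligned)
sizeof = 80, alignof = 1

80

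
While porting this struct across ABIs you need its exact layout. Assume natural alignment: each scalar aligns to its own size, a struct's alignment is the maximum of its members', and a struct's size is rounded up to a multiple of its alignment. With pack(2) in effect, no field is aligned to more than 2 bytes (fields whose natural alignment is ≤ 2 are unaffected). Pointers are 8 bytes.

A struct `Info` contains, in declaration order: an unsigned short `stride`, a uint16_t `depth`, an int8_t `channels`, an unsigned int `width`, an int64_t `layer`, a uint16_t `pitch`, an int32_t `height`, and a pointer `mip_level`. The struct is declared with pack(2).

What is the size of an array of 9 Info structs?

stride at 0 (size 2, align 2) → ends 2
depth at 2 (size 2, align 2) → ends 4
channels at 4 (size 1, align 1) → ends 5
pad 1 to align 2 for width
width at 6 (size 4, align 2) → ends 10
layer at 10 (size 8, align 2) → ends 18
pitch at 18 (size 2, align 2) → ends 20
height at 20 (size 4, align 2) → ends 24
mip_level at 24 (size 8, align 2) → ends 32
total 32 bytes, alignment 2
array of 9: 9 × 32 = 288

288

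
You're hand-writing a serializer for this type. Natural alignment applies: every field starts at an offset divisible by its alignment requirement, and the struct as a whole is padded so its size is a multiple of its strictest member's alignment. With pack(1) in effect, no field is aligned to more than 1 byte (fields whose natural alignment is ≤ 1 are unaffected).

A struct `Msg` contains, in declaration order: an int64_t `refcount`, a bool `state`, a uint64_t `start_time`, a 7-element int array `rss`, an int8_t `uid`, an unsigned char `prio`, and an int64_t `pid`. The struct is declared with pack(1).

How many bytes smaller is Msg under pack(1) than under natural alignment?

natural layout:
  refcount at 0 (size 8, align 8) → ends 8
  state at 8 (size 1, align 1) → ends 9
  pad 7 to align 8 for start_time
  start_time at 16 (size 8, align 8) → ends 24
  rss at 24 (size 28, align 4) → ends 52
  uid at 52 (size 1, align 1) → ends 53
  prio at 53 (size 1, align 1) → ends 54
  pad 2 to align 8 for pid
  pid at 56 (size 8, align 8) → ends 64
  total 64 bytes, alignment 8
packed(1) layout:
  refcount at 0 (size 8, align 1) → ends 8
  state at 8 (size 1, align 1) → ends 9
  start_time at 9 (size 8, align 1) → ends 17
  rss at 17 (size 28, align 1) → ends 45
  uid at 45 (size 1, align 1) → ends 46
  prio at 46 (size 1, align 1) → ends 47
  pid at 47 (size 8, align 1) → ends 55
  total 55 bytes, alignment 1
64 − 55 = 9

9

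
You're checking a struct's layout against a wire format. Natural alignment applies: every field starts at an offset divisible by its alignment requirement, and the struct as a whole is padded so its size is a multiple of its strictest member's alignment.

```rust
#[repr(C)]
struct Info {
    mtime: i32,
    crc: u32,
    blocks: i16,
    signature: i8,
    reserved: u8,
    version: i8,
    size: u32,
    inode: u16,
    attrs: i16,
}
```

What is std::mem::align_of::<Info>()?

member alignments: mtime=4, crc=4, blocks=2, signature=1, reserved=1, version=1, size=4, inode=2, attrs=2
max = 4

4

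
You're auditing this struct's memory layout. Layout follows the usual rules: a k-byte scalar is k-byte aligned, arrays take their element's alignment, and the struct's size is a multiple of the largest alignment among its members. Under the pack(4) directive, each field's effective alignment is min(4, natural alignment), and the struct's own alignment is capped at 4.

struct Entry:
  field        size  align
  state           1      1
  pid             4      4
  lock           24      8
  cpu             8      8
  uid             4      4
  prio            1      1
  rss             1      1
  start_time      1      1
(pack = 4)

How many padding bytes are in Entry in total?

4

0..1  state  (1B, 1-aligned)
1..4  -- padding (3B)
4..8  pid  (4B, 4-aligned)
8..32  lock  (24B, 4-aligned)
32..40  cpu  (8B, 4-aligned)
40..44  uid  (4B, 4-aligned)
44..45  prio  (1B, 1-aligned)
45..46  rss  (1B, 1-aligned)
46..47  start_time  (1B, 1-aligned)
47..48  -- tail padding (1B)
sizeof = 48, alignof = 4
data bytes 44, size 48 → padding 4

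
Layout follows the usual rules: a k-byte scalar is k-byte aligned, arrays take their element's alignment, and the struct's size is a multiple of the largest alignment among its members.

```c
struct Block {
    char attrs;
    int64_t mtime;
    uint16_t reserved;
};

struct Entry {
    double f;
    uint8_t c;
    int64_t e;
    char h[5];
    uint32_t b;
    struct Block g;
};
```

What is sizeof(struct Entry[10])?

Block: @0: attrs [1B, align 1] → 1; +7 pad (align 8); @8: mtime [8B, align 8] → 16; @16: reserved [2B, align 2] → 18; +6 tail pad (align 8); size 24, align 8
@0: f [8B, align 8] → 8
@8: c [1B, align 1] → 9
+7 pad (align 8)
@16: e [8B, align 8] → 24
@24: h [5B, align 1] → 29
+3 pad (align 4)
@32: b [4B, align 4] → 36
+4 pad (align 8)
@40: g [24B, align 8] → 64
size 64, align 8
array of 10: 10 × 64 = 640

640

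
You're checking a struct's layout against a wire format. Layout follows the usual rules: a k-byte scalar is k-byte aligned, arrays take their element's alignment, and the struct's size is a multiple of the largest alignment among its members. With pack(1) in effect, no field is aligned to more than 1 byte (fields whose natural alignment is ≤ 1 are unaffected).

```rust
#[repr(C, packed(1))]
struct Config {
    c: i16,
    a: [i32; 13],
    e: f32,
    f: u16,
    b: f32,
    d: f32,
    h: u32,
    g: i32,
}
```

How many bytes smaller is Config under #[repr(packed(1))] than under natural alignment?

4

natural layout:
  c at 0 (size 2, align 2) → ends 2
  pad 2 to align 4 for a
  a at 4 (size 52, align 4) → ends 56
  e at 56 (size 4, align 4) → ends 60
  f at 60 (size 2, align 2) → ends 62
  pad 2 to align 4 for b
  b at 64 (size 4, align 4) → ends 68
  d at 68 (size 4, align 4) → ends 72
  h at 72 (size 4, align 4) → ends 76
  g at 76 (size 4, align 4) → ends 80
  total 80 bytes, alignment 4
packed(1) layout:
  c at 0 (size 2, align 1) → ends 2
  a at 2 (size 52, align 1) → ends 54
  e at 54 (size 4, align 1) → ends 58
  f at 58 (size 2, align 1) → ends 60
  b at 60 (size 4, align 1) → ends 64
  d at 64 (size 4, align 1) → ends 68
  h at 68 (size 4, align 1) → ends 72
  g at 72 (size 4, align 1) → ends 76
  total 76 bytes, alignment 1
80 − 76 = 4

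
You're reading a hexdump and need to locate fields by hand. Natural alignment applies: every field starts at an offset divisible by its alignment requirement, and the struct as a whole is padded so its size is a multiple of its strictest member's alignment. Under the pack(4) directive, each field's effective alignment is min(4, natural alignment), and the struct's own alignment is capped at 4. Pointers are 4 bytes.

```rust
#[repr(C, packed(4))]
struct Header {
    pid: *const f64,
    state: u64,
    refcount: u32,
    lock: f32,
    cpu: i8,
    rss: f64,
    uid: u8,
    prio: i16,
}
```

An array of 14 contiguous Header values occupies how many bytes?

0..4  pid  (4B, 4-aligned)
4..12  state  (8B, 4-aligned)
12..16  refcount  (4B, 4-aligned)
16..20  lock  (4B, 4-aligned)
20..21  cpu  (1B, 1-aligned)
21..24  -- padding (3B)
24..32  rss  (8B, 4-aligned)
32..33  uid  (1B, 1-aligned)
33..34  -- padding (1B)
34..36  prio  (2B, 2-aligned)
sizeof = 36, alignof = 4
array of 14: 14 × 36 = 504

504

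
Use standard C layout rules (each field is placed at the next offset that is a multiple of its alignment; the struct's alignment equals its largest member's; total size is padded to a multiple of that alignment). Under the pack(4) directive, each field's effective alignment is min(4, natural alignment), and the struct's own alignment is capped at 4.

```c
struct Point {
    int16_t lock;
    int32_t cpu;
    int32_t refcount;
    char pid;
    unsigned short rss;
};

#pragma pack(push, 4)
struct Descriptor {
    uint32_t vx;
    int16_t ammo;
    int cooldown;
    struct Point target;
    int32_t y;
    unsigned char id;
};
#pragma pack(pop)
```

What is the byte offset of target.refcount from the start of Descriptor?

20

Point: @0: lock [2B, align 2] → 2; +2 pad (align 4); @4: cpu [4B, align 4] → 8; @8: refcount [4B, align 4] → 12; @12: pid [1B, align 1] → 13; +1 pad (align 2); @14: rss [2B, align 2] → 16; size 16, align 4
@0: vx [4B, align 4] → 4
@4: ammo [2B, align 2] → 6
+2 pad (align 4)
@8: cooldown [4B, align 4] → 12
@12: target [16B, align 4] → 28
within Point: refcount at 8
12 + 8 = 20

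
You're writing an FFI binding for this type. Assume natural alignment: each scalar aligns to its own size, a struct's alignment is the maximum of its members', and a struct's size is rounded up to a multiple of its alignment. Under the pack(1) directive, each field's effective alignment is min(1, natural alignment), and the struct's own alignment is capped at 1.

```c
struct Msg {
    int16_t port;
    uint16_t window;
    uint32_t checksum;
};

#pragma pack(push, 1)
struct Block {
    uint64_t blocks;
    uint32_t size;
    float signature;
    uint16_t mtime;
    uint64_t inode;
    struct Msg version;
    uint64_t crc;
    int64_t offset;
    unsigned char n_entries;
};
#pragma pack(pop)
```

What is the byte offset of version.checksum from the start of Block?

30

Msg: @0: port [2B, align 2] → 2; @2: window [2B, align 2] → 4; @4: checksum [4B, align 4] → 8; size 8, align 4
@0: blocks [8B, align 1] → 8
@8: size [4B, align 1] → 12
@12: signature [4B, align 1] → 16
@16: mtime [2B, align 1] → 18
@18: inode [8B, align 1] → 26
@26: version [8B, align 1] → 34
within Msg: checksum at 4
26 + 4 = 30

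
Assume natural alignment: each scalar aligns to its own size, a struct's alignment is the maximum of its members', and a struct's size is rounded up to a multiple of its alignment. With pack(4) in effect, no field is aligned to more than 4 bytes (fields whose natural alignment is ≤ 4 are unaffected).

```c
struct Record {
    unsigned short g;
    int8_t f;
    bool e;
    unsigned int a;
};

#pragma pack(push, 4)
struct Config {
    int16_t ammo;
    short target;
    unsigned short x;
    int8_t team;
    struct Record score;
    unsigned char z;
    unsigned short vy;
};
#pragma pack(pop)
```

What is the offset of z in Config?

16

Record: 0..2  g  (2B, 2-aligned); 2..3  f  (1B, 1-aligned); 3..4  e  (1B, 1-aligned); 4..8  a  (4B, 4-aligned); sizeof = 8, alignof = 4
0..2  ammo  (2B, 2-aligned)
2..4  target  (2B, 2-aligned)
4..6  x  (2B, 2-aligned)
6..7  team  (1B, 1-aligned)
7..8  -- padding (1B)
8..16  score  (8B, 4-aligned)
16..17  z  (1B, 1-aligned)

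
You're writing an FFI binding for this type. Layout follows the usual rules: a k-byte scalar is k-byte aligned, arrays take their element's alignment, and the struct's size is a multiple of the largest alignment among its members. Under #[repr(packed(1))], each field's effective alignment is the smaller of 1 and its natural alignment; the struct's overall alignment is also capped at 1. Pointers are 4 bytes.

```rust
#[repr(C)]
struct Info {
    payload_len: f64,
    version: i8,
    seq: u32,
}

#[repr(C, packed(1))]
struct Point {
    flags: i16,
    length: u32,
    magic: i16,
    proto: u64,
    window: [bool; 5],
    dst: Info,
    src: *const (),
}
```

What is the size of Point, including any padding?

Info: 0..8  payload_len  (8B, 8-aligned); 8..9  version  (1B, 1-aligned); 9..12  -- padding (3B); 12..16  seq  (4B, 4-aligned); sizeof = 16, alignof = 8
0..2  flags  (2B, 1-aligned)
2..6  length  (4B, 1-aligned)
6..8  magic  (2B, 1-aligned)
8..16  proto  (8B, 1-aligned)
16..21  window  (5B, 1-aligned)
21..37  dst  (16B, 1-aligned)
37..41  src  (4B, 1-aligned)
sizeof = 41, alignof = 1

41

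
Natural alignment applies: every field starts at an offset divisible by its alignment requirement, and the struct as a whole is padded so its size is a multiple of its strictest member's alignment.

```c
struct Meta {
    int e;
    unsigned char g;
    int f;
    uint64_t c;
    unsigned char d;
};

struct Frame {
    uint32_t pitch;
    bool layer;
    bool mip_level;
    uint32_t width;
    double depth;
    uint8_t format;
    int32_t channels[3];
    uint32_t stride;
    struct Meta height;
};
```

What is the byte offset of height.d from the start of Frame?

72

Meta: e at 0 (size 4, align 4) → ends 4; g at 4 (size 1, align 1) → ends 5; pad 3 to align 4 for f; f at 8 (size 4, align 4) → ends 12; pad 4 to align 8 for c; c at 16 (size 8, align 8) → ends 24; d at 24 (size 1, align 1) → ends 25; tail pad 7 to reach multiple of 8; total 32 bytes, alignment 8
pitch at 0 (size 4, align 4) → ends 4
layer at 4 (size 1, align 1) → ends 5
mip_level at 5 (size 1, align 1) → ends 6
pad 2 to align 4 for width
width at 8 (size 4, align 4) → ends 12
pad 4 to align 8 for depth
depth at 16 (size 8, align 8) → ends 24
format at 24 (size 1, align 1) → ends 25
pad 3 to align 4 for channels
channels at 28 (size 12, align 4) → ends 40
stride at 40 (size 4, align 4) → ends 44
pad 4 to align 8 for height
height at 48 (size 32, align 8) → ends 80
within Meta: d at 24
48 + 24 = 72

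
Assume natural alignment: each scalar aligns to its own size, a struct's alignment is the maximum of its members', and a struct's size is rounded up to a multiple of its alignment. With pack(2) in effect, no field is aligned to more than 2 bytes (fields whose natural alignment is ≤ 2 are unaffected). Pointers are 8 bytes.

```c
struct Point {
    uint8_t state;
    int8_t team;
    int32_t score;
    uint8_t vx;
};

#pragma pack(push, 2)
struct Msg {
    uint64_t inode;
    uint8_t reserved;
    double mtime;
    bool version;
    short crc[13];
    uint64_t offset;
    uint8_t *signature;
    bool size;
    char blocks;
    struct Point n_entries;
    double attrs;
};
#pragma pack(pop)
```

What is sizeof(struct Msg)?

Point: 0..1  state  (1B, 1-aligned); 1..2  team  (1B, 1-aligned); 2..4  -- padding (2B); 4..8  score  (4B, 4-aligned); 8..9  vx  (1B, 1-aligned); 9..12  -- tail padding (3B); sizeof = 12, alignof = 4
0..8  inode  (8B, 2-aligned)
8..9  reserved  (1B, 1-aligned)
9..10  -- padding (1B)
10..18  mtime  (8B, 2-aligned)
18..19  version  (1B, 1-aligned)
19..20  -- padding (1B)
20..46  crc  (26B, 2-aligned)
46..54  offset  (8B, 2-aligned)
54..62  signature  (8B, 2-aligned)
62..63  size  (1B, 1-aligned)
63..64  blocks  (1B, 1-aligned)
64..76  n_entries  (12B, 2-aligned)
76..84  attrs  (8B, 2-aligned)
sizeof = 84, alignof = 2

84 bytes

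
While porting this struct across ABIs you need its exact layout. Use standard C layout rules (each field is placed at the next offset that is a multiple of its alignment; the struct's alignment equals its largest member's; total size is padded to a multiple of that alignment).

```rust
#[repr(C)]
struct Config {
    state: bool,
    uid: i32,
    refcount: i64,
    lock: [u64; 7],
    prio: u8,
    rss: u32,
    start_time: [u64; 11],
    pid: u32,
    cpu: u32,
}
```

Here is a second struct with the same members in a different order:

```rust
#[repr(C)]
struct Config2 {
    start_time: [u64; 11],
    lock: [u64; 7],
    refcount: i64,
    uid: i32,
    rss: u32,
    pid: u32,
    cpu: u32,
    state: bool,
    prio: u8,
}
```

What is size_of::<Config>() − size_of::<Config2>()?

0

state at 0 (size 1, align 1) → ends 1
pad 3 to align 4 for uid
uid at 4 (size 4, align 4) → ends 8
refcount at 8 (size 8, align 8) → ends 16
lock at 16 (size 56, align 8) → ends 72
prio at 72 (size 1, align 1) → ends 73
pad 3 to align 4 for rss
rss at 76 (size 4, align 4) → ends 80
start_time at 80 (size 88, align 8) → ends 168
pid at 168 (size 4, align 4) → ends 172
cpu at 172 (size 4, align 4) → ends 176
total 176 bytes, alignment 8
— Config2 —
start_time at 0 (size 88, align 8) → ends 88
lock at 88 (size 56, align 8) → ends 144
refcount at 144 (size 8, align 8) → ends 152
uid at 152 (size 4, align 4) → ends 156
rss at 156 (size 4, align 4) → ends 160
pid at 160 (size 4, align 4) → ends 164
cpu at 164 (size 4, align 4) → ends 168
state at 168 (size 1, align 1) → ends 169
prio at 169 (size 1, align 1) → ends 170
tail pad 6 to reach multiple of 8
total 176 bytes, alignment 8
176 − 176 = 0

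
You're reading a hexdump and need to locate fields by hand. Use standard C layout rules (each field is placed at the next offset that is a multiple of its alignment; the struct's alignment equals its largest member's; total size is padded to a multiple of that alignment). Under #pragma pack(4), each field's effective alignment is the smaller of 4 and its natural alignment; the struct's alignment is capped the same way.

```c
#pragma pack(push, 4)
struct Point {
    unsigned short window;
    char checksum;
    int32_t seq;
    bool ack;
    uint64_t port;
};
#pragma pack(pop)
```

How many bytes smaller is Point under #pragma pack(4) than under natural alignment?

natural layout:
  0..2  window  (2B, 2-aligned)
  2..3  checksum  (1B, 1-aligned)
  3..4  -- padding (1B)
  4..8  seq  (4B, 4-aligned)
  8..9  ack  (1B, 1-aligned)
  9..16  -- padding (7B)
  16..24  port  (8B, 8-aligned)
  sizeof = 24, alignof = 8
packed(4) layout:
  0..2  window  (2B, 2-aligned)
  2..3  checksum  (1B, 1-aligned)
  3..4  -- padding (1B)
  4..8  seq  (4B, 4-aligned)
  8..9  ack  (1B, 1-aligned)
  9..12  -- padding (3B)
  12..20  port  (8B, 4-aligned)
  sizeof = 20, alignof = 4
24 − 20 = 4

4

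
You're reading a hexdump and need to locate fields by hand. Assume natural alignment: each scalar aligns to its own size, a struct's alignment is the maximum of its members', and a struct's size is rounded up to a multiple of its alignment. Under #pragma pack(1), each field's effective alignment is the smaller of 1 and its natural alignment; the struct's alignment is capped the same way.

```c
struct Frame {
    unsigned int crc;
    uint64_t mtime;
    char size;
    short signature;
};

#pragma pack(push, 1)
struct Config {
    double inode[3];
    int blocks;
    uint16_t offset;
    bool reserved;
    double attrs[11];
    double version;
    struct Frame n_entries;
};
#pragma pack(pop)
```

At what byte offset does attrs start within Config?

31

Frame: 0..4  crc  (4B, 4-aligned); 4..8  -- padding (4B); 8..16  mtime  (8B, 8-aligned); 16..17  size  (1B, 1-aligned); 17..18  -- padding (1B); 18..20  signature  (2B, 2-aligned); 20..24  -- tail padding (4B); sizeof = 24, alignof = 8
0..24  inode  (24B, 1-aligned)
24..28  blocks  (4B, 1-aligned)
28..30  offset  (2B, 1-aligned)
30..31  reserved  (1B, 1-aligned)
31..119  attrs  (88B, 1-aligned)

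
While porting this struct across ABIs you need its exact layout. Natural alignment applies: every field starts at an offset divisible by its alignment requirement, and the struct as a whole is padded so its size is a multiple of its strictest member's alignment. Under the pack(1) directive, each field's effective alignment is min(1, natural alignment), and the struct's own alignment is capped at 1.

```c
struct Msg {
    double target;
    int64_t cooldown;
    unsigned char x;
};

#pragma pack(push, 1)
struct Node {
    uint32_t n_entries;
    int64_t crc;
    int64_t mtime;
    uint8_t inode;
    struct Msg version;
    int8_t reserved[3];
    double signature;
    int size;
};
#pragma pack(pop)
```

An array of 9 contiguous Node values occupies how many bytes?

Msg: 0..8  target  (8B, 8-aligned); 8..16  cooldown  (8B, 8-aligned); 16..17  x  (1B, 1-aligned); 17..24  -- tail padding (7B); sizeof = 24, alignof = 8
0..4  n_entries  (4B, 1-aligned)
4..12  crc  (8B, 1-aligned)
12..20  mtime  (8B, 1-aligned)
20..21  inode  (1B, 1-aligned)
21..45  version  (24B, 1-aligned)
45..48  reserved  (3B, 1-aligned)
48..56  signature  (8B, 1-aligned)
56..60  size  (4B, 1-aligned)
sizeof = 60, alignof = 1
array of 9: 9 × 60 = 540

540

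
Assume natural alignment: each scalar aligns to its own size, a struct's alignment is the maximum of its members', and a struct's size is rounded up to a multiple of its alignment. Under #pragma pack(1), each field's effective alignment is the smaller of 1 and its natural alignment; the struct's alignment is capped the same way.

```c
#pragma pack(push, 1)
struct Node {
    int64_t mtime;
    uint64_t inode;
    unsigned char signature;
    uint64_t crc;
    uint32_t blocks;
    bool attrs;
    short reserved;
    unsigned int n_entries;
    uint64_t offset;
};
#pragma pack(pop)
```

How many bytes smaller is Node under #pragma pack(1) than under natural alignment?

natural layout:
  0..8  mtime  (8B, 8-aligned)
  8..16  inode  (8B, 8-aligned)
  16..17  signature  (1B, 1-aligned)
  17..24  -- padding (7B)
  24..32  crc  (8B, 8-aligned)
  32..36  blocks  (4B, 4-aligned)
  36..37  attrs  (1B, 1-aligned)
  37..38  -- padding (1B)
  38..40  reserved  (2B, 2-aligned)
  40..44  n_entries  (4B, 4-aligned)
  44..48  -- padding (4B)
  48..56  offset  (8B, 8-aligned)
  sizeof = 56, alignof = 8
packed(1) layout:
  0..8  mtime  (8B, 1-aligned)
  8..16  inode  (8B, 1-aligned)
  16..17  signature  (1B, 1-aligned)
  17..25  crc  (8B, 1-aligned)
  25..29  blocks  (4B, 1-aligned)
  29..30  attrs  (1B, 1-aligned)
  30..32  reserved  (2B, 1-aligned)
  32..36  n_entries  (4B, 1-aligned)
  36..44  offset  (8B, 1-aligned)
  sizeof = 44, alignof = 1
56 − 44 = 12

12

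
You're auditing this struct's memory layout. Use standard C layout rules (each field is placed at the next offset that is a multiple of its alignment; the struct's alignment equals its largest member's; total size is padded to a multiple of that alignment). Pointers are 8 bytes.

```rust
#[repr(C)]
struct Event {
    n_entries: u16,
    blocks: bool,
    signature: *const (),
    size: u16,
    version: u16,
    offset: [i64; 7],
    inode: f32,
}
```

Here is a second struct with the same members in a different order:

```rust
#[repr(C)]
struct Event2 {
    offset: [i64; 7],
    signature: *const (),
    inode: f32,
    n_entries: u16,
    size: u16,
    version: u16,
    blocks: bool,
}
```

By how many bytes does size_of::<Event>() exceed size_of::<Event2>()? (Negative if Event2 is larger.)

8

n_entries at 0 (size 2, align 2) → ends 2
blocks at 2 (size 1, align 1) → ends 3
pad 5 to align 8 for signature
signature at 8 (size 8, align 8) → ends 16
size at 16 (size 2, align 2) → ends 18
version at 18 (size 2, align 2) → ends 20
pad 4 to align 8 for offset
offset at 24 (size 56, align 8) → ends 80
inode at 80 (size 4, align 4) → ends 84
tail pad 4 to reach multiple of 8
total 88 bytes, alignment 8
— Event2 —
offset at 0 (size 56, align 8) → ends 56
signature at 56 (size 8, align 8) → ends 64
inode at 64 (size 4, align 4) → ends 68
n_entries at 68 (size 2, align 2) → ends 70
size at 70 (size 2, align 2) → ends 72
version at 72 (size 2, align 2) → ends 74
blocks at 74 (size 1, align 1) → ends 75
tail pad 5 to reach multiple of 8
total 80 bytes, alignment 8
88 − 80 = 8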